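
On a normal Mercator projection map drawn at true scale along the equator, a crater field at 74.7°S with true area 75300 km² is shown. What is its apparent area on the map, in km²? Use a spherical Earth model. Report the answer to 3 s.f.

1080000 km²

The Mercator projection is conformal; its linear scale factor is the same in every direction and equals sec φ = 1/cos φ.
Areal scale = k² = sec²φ = 1/cos²(74.7°) = 1/0.2639² = 14.36.
Apparent area = 75300 × 14.36 ≈ 1080000 km².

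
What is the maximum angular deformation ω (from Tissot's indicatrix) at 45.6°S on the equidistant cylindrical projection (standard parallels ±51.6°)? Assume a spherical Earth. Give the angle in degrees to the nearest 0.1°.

6.8°

The equidistant cylindrical projection with φ₀ = 51.6° has h = 1 (meridians true) and k = cos φ₀ / cos φ along parallels.
At 45.6°: h = 1.000, k = 0.8878; principal scales a = 1.000, b = 0.8878.
sin(ω/2) = (a − b)/(a + b) = 0.1122/1.888 = 0.05944, so ω = 2 arcsin(0.05944) ≈ 6.8°.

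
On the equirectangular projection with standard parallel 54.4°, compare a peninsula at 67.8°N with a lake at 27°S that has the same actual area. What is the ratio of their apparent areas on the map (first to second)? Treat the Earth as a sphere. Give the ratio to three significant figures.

With standard parallel φ₀ = 54.4°, the equirectangular projection gives x = Rλ cos φ₀, y = Rφ, so h = 1 and k = cos 54.4° / cos φ.
Areal scale at 67.8°: h·k = 1.000 × 1.541 = 1.541.
Areal scale at 27°: h·k = 1.000 × 0.6533 = 0.6533.
Ratio = 1.541/0.6533 ≈ 2.36.

2.36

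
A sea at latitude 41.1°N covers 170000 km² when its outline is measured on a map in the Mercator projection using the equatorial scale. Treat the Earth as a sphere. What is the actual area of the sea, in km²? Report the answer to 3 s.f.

For Mercator, h = k = sec φ (a conformal cylindrical projection has a single point scale, 1/cos φ).
Areal scale = k² = sec²φ = 1/cos²(41.1°) = 1/0.7536² = 1.761.
True area = apparent / (areal scale) = 170000 / 1.761 ≈ 96500 km².

96500 km²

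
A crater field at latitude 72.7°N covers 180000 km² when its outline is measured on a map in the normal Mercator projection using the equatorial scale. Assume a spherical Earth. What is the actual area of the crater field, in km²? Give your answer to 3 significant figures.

15900 km²

For Mercator, h = k = sec φ (a conformal cylindrical projection has a single point scale, 1/cos φ).
Areal scale = k² = sec²φ = 1/cos²(72.7°) = 1/0.2974² = 11.31.
True area = apparent / (areal scale) = 180000 / 11.31 ≈ 15900 km².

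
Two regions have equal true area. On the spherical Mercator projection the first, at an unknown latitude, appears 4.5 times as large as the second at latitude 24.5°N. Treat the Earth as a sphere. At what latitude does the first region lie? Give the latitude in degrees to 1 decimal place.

On Mercator, (apparent₁)/(apparent₂) = sec²φ₁ / sec²φ₂ when true areas are equal.
cos²φ₂ / cos²φ₁ = 4.5  ⇒  cos φ₁ = cos 24.5° / √4.5 = 0.9100/2.121 = 0.4290.
φ₁ = arccos(0.4290) ≈ 64.6°.

64.6°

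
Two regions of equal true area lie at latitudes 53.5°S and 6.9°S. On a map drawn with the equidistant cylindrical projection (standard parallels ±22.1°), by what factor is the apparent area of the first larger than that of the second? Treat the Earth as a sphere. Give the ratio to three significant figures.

1.67

The equidistant cylindrical projection with φ₀ = 22.1° has h = 1 (meridians true) and k = cos φ₀ / cos φ along parallels.
Areal scale at 53.5°: h·k = 1.000 × 1.558 = 1.558.
Areal scale at 6.9°: h·k = 1.000 × 0.9333 = 0.9333.
Ratio = 1.558/0.9333 ≈ 1.67.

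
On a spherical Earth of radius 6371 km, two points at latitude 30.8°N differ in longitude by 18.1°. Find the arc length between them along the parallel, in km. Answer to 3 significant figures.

1730 km

Arc length along a parallel = R cos φ · Δλ (with Δλ in radians).
= 6371 × cos 30.8° × (18.1° × π/180) = 6371 × 0.8590 × 0.3159 ≈ 1730 km.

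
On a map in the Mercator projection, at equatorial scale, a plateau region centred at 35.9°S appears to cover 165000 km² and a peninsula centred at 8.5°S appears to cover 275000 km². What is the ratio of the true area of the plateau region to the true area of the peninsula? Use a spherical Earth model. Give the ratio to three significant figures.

0.402

On Mercator the areal scale is sec²φ, so true area = apparent × cos²φ.
True area of plateau region: 165000 × cos²(35.9°) = 165000 × 0.6562 = 108300 km².
True area of peninsula: 275000 × cos²(8.5°) = 275000 × 0.9782 = 269000 km².
Ratio = 108300 / 269000 ≈ 0.402.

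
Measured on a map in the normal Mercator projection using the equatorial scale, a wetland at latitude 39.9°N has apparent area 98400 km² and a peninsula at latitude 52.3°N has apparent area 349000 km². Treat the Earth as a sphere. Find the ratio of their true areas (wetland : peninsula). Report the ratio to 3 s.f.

Mercator's areal exaggeration is sec²φ; hence true area = (apparent area) · cos²φ.
True area of wetland: 98400 × cos²(39.9°) = 98400 × 0.5885 = 57910 km².
True area of peninsula: 349000 × cos²(52.3°) = 349000 × 0.3740 = 130500 km².
Ratio = 57910 / 130500 ≈ 0.444.

0.444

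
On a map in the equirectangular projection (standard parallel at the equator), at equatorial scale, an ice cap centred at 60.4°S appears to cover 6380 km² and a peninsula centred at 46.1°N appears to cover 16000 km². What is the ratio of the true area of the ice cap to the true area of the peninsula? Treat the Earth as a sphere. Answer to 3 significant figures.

0.284

On the plate carrée, areal scale = h·k = 1 × sec φ, so true area = apparent × cos φ.
True area of ice cap: 6380 × cos(60.4°) = 6380 × 0.4939 = 3151 km².
True area of peninsula: 16000 × cos(46.1°) = 16000 × 0.6934 = 11090 km².
Ratio = 3151 / 11090 ≈ 0.284.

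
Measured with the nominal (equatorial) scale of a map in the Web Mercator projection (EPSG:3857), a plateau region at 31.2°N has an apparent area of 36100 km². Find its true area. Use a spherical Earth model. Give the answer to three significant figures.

26400 km²

For Mercator, h = k = sec φ (a conformal cylindrical projection has a single point scale, 1/cos φ).
Areal scale = k² = sec²φ = 1/cos²(31.2°) = 1/0.8554² = 1.367.
True area = apparent / (areal scale) = 36100 / 1.367 ≈ 26400 km².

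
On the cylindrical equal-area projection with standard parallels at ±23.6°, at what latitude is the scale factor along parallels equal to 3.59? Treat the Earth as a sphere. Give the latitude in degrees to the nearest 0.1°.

For cylindrical equal-area with standard parallel φ₀, h = cos φ / cos φ₀ and k = cos φ₀ / cos φ, so h·k = 1.
k = cos φ₀ / cos φ = 3.59  ⇒  cos φ = cos 23.6° / 3.59 = 0.2553.
φ = arccos(0.2553) ≈ 75.2°.

75.2°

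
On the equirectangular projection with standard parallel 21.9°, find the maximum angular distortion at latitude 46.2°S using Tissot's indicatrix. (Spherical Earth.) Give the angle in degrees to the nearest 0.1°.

The equidistant cylindrical projection with φ₀ = 21.9° has h = 1 (meridians true) and k = cos φ₀ / cos φ along parallels.
At 46.2°: h = 1.000, k = 1.341; principal scales a = 1.341, b = 1.000.
sin(ω/2) = (a − b)/(a + b) = 0.3405/2.341 = 0.1455, so ω = 2 arcsin(0.1455) ≈ 16.7°.

16.7°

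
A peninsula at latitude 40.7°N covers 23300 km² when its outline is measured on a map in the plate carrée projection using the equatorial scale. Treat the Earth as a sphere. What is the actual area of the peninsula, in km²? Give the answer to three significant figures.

Plate carrée maps x = Rλ, y = Rφ. The meridian scale is h = 1 and the parallel scale is k = 1/cos φ = sec φ.
Areal scale = h·k = 1 × sec φ; at 40.7°, h = 1.000, k = 1.319, so h·k = 1.319.
True area = apparent / (areal scale) = 23300 / 1.319 ≈ 17700 km².

17700 km²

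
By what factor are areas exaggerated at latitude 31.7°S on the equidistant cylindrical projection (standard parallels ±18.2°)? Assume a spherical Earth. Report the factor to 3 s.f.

1.12

With standard parallel φ₀ = 18.2°, the equirectangular projection gives x = Rλ cos φ₀, y = Rφ, so h = 1 and k = cos 18.2° / cos φ.
Areal scale = h·k = 1 × cos φ₀ / cos φ; at 31.7°, h = 1.000, k = 1.117, so h·k = 1.117.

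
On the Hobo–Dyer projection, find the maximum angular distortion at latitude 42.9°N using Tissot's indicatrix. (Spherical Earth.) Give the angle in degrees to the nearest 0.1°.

9.1°

The Hobo–Dyer projection is cylindrical equal-area with φ₀ = 37.5°. A cylindrical equal-area projection with standard parallel φ₀ has meridian scale h = cos φ / cos φ₀ and parallel scale k = cos φ₀ / cos φ (so areas are preserved, h·k = 1).
At 42.9°: h = 0.9234, k = 1.083; principal scales a = 1.083, b = 0.9234.
sin(ω/2) = (a − b)/(a + b) = 0.1597/2.006 = 0.07958, so ω = 2 arcsin(0.07958) ≈ 9.1°.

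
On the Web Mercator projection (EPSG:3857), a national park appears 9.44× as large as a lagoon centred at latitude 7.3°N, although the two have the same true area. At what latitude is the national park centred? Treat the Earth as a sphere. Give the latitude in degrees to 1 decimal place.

Mercator areal scale is sec²φ, so apparent-area ratio = sec²φ₁ / sec²φ₂ = cos²φ₂ / cos²φ₁.
cos²φ₂ / cos²φ₁ = 9.44  ⇒  cos φ₁ = cos 7.3° / √9.44 = 0.9919/3.072 = 0.3228.
φ₁ = arccos(0.3228) ≈ 71.2°.

71.2°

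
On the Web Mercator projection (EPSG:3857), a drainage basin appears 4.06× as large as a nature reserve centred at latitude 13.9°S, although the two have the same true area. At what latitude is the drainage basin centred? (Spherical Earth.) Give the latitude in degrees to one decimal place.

61.2°

On Mercator, (apparent₁)/(apparent₂) = sec²φ₁ / sec²φ₂ when true areas are equal.
cos²φ₂ / cos²φ₁ = 4.06  ⇒  cos φ₁ = cos 13.9° / √4.06 = 0.9707/2.015 = 0.4818.
φ₁ = arccos(0.4818) ≈ 61.2°.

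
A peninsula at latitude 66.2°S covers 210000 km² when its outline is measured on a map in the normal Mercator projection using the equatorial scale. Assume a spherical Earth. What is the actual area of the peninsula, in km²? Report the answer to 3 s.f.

Mercator is conformal, so the point scale is isotropic: h = k = sec φ = 1/cos φ.
Areal scale = k² = sec²φ = 1/cos²(66.2°) = 1/0.4035² = 6.141.
True area = apparent / (areal scale) = 210000 / 6.141 ≈ 34200 km².

34200 km²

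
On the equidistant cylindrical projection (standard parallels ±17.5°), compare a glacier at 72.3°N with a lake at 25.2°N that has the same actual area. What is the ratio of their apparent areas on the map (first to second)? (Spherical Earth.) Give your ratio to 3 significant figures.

The equidistant cylindrical projection with φ₀ = 17.5° has h = 1 (meridians true) and k = cos φ₀ / cos φ along parallels.
Areal scale at 72.3°: h·k = 1.000 × 3.137 = 3.137.
Areal scale at 25.2°: h·k = 1.000 × 1.054 = 1.054.
Ratio = 3.137/1.054 ≈ 2.98.

2.98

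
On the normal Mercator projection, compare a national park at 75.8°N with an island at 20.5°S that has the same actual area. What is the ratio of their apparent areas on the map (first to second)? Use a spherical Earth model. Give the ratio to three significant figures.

14.6

On Mercator, area is exaggerated by sec²φ = 1/cos²φ.
At 75.8°: sec²(75.8°) = 1/0.2453² = 16.62.
At 20.5°: sec²(20.5°) = 1/0.9367² = 1.140.
Ratio = 16.62/1.140 = cos²(20.5°)/cos²(75.8°) ≈ 14.6.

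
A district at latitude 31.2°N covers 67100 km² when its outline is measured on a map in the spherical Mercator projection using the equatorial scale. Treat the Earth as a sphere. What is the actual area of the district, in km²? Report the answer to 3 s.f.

49100 km²

For Mercator, h = k = sec φ (a conformal cylindrical projection has a single point scale, 1/cos φ).
Areal scale = k² = sec²φ = 1/cos²(31.2°) = 1/0.8554² = 1.367.
True area = apparent / (areal scale) = 67100 / 1.367 ≈ 49100 km².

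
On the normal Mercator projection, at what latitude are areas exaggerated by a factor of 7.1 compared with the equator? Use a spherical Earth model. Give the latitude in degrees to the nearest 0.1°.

Mercator areal scale is sec²φ.
sec²φ = 7.1  ⇒  cos²φ = 0.1408  ⇒  cos φ = 0.3753.
φ = arccos(0.3753) ≈ 68.0°.

68.0°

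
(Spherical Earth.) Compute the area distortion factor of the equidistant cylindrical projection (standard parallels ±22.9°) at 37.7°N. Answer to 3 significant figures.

1.16

The equidistant cylindrical projection with φ₀ = 22.9° has h = 1 (meridians true) and k = cos φ₀ / cos φ along parallels.
Areal scale = h·k = 1 × cos φ₀ / cos φ; at 37.7°, h = 1.000, k = 1.164, so h·k = 1.164.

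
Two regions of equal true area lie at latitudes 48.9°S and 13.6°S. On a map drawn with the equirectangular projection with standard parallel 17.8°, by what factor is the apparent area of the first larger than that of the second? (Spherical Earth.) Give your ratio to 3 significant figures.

The equidistant cylindrical projection with φ₀ = 17.8° has h = 1 (meridians true) and k = cos φ₀ / cos φ along parallels.
Areal scale at 48.9°: h·k = 1.000 × 1.448 = 1.448.
Areal scale at 13.6°: h·k = 1.000 × 0.9796 = 0.9796.
Ratio = 1.448/0.9796 ≈ 1.48.

1.48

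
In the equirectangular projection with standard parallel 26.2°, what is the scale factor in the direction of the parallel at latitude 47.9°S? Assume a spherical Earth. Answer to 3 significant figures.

1.34

The equidistant cylindrical projection with φ₀ = 26.2° has h = 1 (meridians true) and k = cos φ₀ / cos φ along parallels.
k = cos 26.2° / cos 47.9° = 0.8973/0.6704 = 1.338.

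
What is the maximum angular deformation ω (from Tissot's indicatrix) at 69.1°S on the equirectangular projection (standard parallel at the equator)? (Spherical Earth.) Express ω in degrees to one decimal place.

In the plate carrée (x = Rλ, y = Rφ), meridians are true-scale (h = 1) and parallels are stretched by k = sec φ.
At 69.1°: h = 1.000, k = 2.803; principal scales a = 2.803, b = 1.000.
sin(ω/2) = (a − b)/(a + b) = 1.803/3.803 = 0.4741, so ω = 2 arcsin(0.4741) ≈ 56.6°.

56.6°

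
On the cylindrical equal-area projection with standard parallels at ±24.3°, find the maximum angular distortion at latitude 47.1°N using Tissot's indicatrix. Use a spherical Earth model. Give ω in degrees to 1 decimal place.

A cylindrical equal-area projection with standard parallel φ₀ has meridian scale h = cos φ / cos φ₀ and parallel scale k = cos φ₀ / cos φ (so areas are preserved, h·k = 1).
At 47.1°: h = 0.7469, k = 1.339; principal scales a = 1.339, b = 0.7469.
sin(ω/2) = (a − b)/(a + b) = 0.5920/2.086 = 0.2838, so ω = 2 arcsin(0.2838) ≈ 33.0°.

33.0°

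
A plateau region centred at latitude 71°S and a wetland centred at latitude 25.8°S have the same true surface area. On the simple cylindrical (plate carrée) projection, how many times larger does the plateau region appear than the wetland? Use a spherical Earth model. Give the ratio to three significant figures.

Plate carrée maps x = Rλ, y = Rφ. The meridian scale is h = 1 and the parallel scale is k = 1/cos φ = sec φ.
Areal scale at 71°: h·k = 1.000 × 3.072 = 3.072.
Areal scale at 25.8°: h·k = 1.000 × 1.111 = 1.111.
Ratio = 3.072/1.111 ≈ 2.77.

2.77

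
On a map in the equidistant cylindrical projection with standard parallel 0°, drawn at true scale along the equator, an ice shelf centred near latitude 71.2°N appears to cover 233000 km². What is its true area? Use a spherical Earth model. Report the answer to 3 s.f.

For the equirectangular projection with φ₀ = 0 (plate carrée), h = 1 along meridians and k = sec φ along parallels.
Areal scale = h·k = 1 × sec φ; at 71.2°, h = 1.000, k = 3.103, so h·k = 3.103.
True area = apparent / (areal scale) = 233000 / 3.103 ≈ 75100 km².

75100 km²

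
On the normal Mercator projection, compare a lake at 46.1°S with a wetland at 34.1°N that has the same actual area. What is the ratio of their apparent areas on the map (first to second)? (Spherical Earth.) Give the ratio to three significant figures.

Mercator is conformal with k = sec φ, so areal scale = k² = sec²φ.
At 46.1°: sec²(46.1°) = 1/0.6934² = 2.080.
At 34.1°: sec²(34.1°) = 1/0.8281² = 1.458.
Ratio = 2.080/1.458 = cos²(34.1°)/cos²(46.1°) ≈ 1.43.

1.43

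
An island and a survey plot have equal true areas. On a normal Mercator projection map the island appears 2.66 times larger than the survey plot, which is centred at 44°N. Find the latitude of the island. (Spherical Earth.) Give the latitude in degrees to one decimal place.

On Mercator, (apparent₁)/(apparent₂) = sec²φ₁ / sec²φ₂ when true areas are equal.
cos²φ₂ / cos²φ₁ = 2.66  ⇒  cos φ₁ = cos 44° / √2.66 = 0.7193/1.631 = 0.4411.
φ₁ = arccos(0.4411) ≈ 63.8°.

63.8°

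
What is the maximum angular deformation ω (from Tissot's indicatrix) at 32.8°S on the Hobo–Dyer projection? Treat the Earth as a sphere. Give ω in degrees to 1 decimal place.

6.6°

The Hobo–Dyer projection is cylindrical equal-area with φ₀ = 37.5°. For cylindrical equal-area with standard parallel φ₀, h = cos φ / cos φ₀ and k = cos φ₀ / cos φ, so h·k = 1.
At 32.8°: h = 1.060, k = 0.9438; principal scales a = 1.060, b = 0.9438.
sin(ω/2) = (a − b)/(a + b) = 0.1157/2.003 = 0.05774, so ω = 2 arcsin(0.05774) ≈ 6.6°.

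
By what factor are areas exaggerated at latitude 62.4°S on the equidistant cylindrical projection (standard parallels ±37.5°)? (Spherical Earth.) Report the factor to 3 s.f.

The equidistant cylindrical projection with φ₀ = 37.5° has h = 1 (meridians true) and k = cos φ₀ / cos φ along parallels.
Areal scale = h·k = 1 × cos φ₀ / cos φ; at 62.4°, h = 1.000, k = 1.712, so h·k = 1.712.

1.71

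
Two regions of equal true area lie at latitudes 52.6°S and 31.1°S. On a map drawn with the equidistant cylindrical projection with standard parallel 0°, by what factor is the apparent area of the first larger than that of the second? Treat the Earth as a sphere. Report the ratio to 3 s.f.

Plate carrée maps x = Rλ, y = Rφ. The meridian scale is h = 1 and the parallel scale is k = 1/cos φ = sec φ.
Areal scale at 52.6°: h·k = 1.000 × 1.646 = 1.646.
Areal scale at 31.1°: h·k = 1.000 × 1.168 = 1.168.
Ratio = 1.646/1.168 ≈ 1.41.

1.41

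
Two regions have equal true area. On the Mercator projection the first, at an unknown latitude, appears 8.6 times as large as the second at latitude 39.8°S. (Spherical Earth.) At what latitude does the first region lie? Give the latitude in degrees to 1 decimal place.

74.8°

On Mercator, (apparent₁)/(apparent₂) = sec²φ₁ / sec²φ₂ when true areas are equal.
cos²φ₂ / cos²φ₁ = 8.6  ⇒  cos φ₁ = cos 39.8° / √8.6 = 0.7683/2.933 = 0.2620.
φ₁ = arccos(0.2620) ≈ 74.8°.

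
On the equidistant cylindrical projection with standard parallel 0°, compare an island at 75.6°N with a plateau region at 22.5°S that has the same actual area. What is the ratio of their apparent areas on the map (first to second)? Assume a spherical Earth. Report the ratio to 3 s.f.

3.71

Plate carrée maps x = Rλ, y = Rφ. The meridian scale is h = 1 and the parallel scale is k = 1/cos φ = sec φ.
Areal scale at 75.6°: h·k = 1.000 × 4.021 = 4.021.
Areal scale at 22.5°: h·k = 1.000 × 1.082 = 1.082.
Ratio = 4.021/1.082 ≈ 3.71.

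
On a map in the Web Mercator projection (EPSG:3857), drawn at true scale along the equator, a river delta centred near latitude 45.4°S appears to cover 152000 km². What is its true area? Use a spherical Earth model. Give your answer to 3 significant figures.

74900 km²

Mercator is conformal, so the point scale is isotropic: h = k = sec φ = 1/cos φ.
Areal scale = k² = sec²φ = 1/cos²(45.4°) = 1/0.7022² = 2.028.
True area = apparent / (areal scale) = 152000 / 2.028 ≈ 74900 km².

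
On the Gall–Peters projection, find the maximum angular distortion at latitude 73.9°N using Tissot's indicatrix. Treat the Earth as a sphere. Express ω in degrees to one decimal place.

The Gall–Peters projection is cylindrical equal-area with φ₀ = 45°. Cylindrical equal-area (φ₀ = 45°): h = cos φ / cos 45° along meridians, k = cos 45° / cos φ along parallels; h·k = 1.
At 73.9°: h = 0.3922, k = 2.550; principal scales a = 2.550, b = 0.3922.
sin(ω/2) = (a − b)/(a + b) = 2.158/2.942 = 0.7334, so ω = 2 arcsin(0.7334) ≈ 94.3°.

94.3°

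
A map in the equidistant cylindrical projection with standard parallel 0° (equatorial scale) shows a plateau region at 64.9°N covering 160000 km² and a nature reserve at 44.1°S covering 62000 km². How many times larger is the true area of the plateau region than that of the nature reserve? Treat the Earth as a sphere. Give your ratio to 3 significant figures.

Plate carrée has h = 1 and k = sec φ, giving areal scale sec φ; true area = (apparent area) · cos φ.
True area of plateau region: 160000 × cos(64.9°) = 160000 × 0.4242 = 67870 km².
True area of nature reserve: 62000 × cos(44.1°) = 62000 × 0.7181 = 44520 km².
Ratio = 67870 / 44520 ≈ 1.52.

1.52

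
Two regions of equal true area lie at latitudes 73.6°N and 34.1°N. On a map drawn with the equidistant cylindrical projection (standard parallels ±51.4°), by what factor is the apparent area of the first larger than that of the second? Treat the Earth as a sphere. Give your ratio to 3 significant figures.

2.93

The equidistant cylindrical projection with φ₀ = 51.4° has h = 1 (meridians true) and k = cos φ₀ / cos φ along parallels.
Areal scale at 73.6°: h·k = 1.000 × 2.210 = 2.210.
Areal scale at 34.1°: h·k = 1.000 × 0.7534 = 0.7534.
Ratio = 2.210/0.7534 ≈ 2.93.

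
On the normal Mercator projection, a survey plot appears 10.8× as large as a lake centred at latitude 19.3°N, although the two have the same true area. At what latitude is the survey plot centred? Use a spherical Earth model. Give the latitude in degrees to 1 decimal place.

For equal true areas on Mercator, apparent areas scale as sec²φ, so the ratio is cos²φ₂ / cos²φ₁.
cos²φ₂ / cos²φ₁ = 10.8  ⇒  cos φ₁ = cos 19.3° / √10.8 = 0.9438/3.286 = 0.2872.
φ₁ = arccos(0.2872) ≈ 73.3°.

73.3°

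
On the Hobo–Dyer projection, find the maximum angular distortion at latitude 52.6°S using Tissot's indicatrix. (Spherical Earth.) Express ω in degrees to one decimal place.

The Hobo–Dyer projection is cylindrical equal-area with φ₀ = 37.5°. For cylindrical equal-area with standard parallel φ₀, h = cos φ / cos φ₀ and k = cos φ₀ / cos φ, so h·k = 1.
At 52.6°: h = 0.7656, k = 1.306; principal scales a = 1.306, b = 0.7656.
sin(ω/2) = (a − b)/(a + b) = 0.5406/2.072 = 0.2609, so ω = 2 arcsin(0.2609) ≈ 30.3°.

30.3°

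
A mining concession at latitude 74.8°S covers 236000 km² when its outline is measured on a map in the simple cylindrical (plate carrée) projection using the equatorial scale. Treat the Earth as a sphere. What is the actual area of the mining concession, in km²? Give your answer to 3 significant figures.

61900 km²

In the plate carrée (x = Rλ, y = Rφ), meridians are true-scale (h = 1) and parallels are stretched by k = sec φ.
Areal scale = h·k = 1 × sec φ; at 74.8°, h = 1.000, k = 3.814, so h·k = 3.814.
True area = apparent / (areal scale) = 236000 / 3.814 ≈ 61900 km².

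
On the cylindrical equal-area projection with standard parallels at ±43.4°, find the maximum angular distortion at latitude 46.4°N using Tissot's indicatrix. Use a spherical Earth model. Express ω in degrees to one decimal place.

For cylindrical equal-area with standard parallel φ₀, h = cos φ / cos φ₀ and k = cos φ₀ / cos φ, so h·k = 1.
At 46.4°: h = 0.9491, k = 1.054; principal scales a = 1.054, b = 0.9491.
sin(ω/2) = (a − b)/(a + b) = 0.1044/2.003 = 0.05215, so ω = 2 arcsin(0.05215) ≈ 6.0°.

6.0°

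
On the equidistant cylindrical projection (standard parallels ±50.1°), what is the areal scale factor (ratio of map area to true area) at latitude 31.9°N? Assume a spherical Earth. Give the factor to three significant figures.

0.756

With standard parallel φ₀ = 50.1°, the equirectangular projection gives x = Rλ cos φ₀, y = Rφ, so h = 1 and k = cos 50.1° / cos φ.
Areal scale = h·k = 1 × cos φ₀ / cos φ; at 31.9°, h = 1.000, k = 0.7556, so h·k = 0.7556.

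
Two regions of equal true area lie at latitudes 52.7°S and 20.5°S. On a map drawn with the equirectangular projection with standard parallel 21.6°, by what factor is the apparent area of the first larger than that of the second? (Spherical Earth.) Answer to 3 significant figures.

The equidistant cylindrical projection with φ₀ = 21.6° has h = 1 (meridians true) and k = cos φ₀ / cos φ along parallels.
Areal scale at 52.7°: h·k = 1.000 × 1.534 = 1.534.
Areal scale at 20.5°: h·k = 1.000 × 0.9926 = 0.9926.
Ratio = 1.534/0.9926 ≈ 1.55.

1.55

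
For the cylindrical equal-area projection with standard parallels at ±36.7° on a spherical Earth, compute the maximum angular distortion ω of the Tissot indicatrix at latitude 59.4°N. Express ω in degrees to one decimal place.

50.4°

For cylindrical equal-area with standard parallel φ₀, h = cos φ / cos φ₀ and k = cos φ₀ / cos φ, so h·k = 1.
At 59.4°: h = 0.6349, k = 1.575; principal scales a = 1.575, b = 0.6349.
sin(ω/2) = (a − b)/(a + b) = 0.9402/2.210 = 0.4254, so ω = 2 arcsin(0.4254) ≈ 50.4°.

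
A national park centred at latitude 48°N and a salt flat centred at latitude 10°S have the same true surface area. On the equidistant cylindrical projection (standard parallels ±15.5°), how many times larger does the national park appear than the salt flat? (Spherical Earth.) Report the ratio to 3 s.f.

The equidistant cylindrical projection with φ₀ = 15.5° has h = 1 (meridians true) and k = cos φ₀ / cos φ along parallels.
Areal scale at 48°: h·k = 1.000 × 1.440 = 1.440.
Areal scale at 10°: h·k = 1.000 × 0.9785 = 0.9785.
Ratio = 1.440/0.9785 ≈ 1.47.

1.47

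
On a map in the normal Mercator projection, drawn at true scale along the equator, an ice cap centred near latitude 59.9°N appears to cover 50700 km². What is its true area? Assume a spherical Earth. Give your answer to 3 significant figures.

The Mercator projection is conformal; its linear scale factor is the same in every direction and equals sec φ = 1/cos φ.
Areal scale = k² = sec²φ = 1/cos²(59.9°) = 1/0.5015² = 3.976.
True area = apparent / (areal scale) = 50700 / 3.976 ≈ 12800 km².

12800 km²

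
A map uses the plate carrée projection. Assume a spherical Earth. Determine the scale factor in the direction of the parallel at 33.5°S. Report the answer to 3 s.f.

1.20

Plate carrée maps x = Rλ, y = Rφ. The meridian scale is h = 1 and the parallel scale is k = 1/cos φ = sec φ.
k = 1/cos 33.5° = 1/0.8339 = 1.199.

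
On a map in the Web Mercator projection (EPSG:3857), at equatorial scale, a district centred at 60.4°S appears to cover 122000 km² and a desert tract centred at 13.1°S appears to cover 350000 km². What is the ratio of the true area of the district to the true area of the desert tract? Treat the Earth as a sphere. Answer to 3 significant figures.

0.0896

On Mercator the areal scale is sec²φ, so true area = apparent × cos²φ.
True area of district: 122000 × cos²(60.4°) = 122000 × 0.2440 = 29770 km².
True area of desert tract: 350000 × cos²(13.1°) = 350000 × 0.9486 = 332000 km².
Ratio = 29770 / 332000 ≈ 0.0896.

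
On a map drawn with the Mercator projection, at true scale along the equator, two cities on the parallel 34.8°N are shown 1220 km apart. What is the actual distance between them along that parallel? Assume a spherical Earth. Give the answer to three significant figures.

1000 km

For Mercator, h = k = sec φ (a conformal cylindrical projection has a single point scale, 1/cos φ).
Along the parallel at 34.8°, map distances are exaggerated by k = sec 34.8° = 1.218.
True distance = 1220 / 1.218 = 1220 × cos 34.8° ≈ 1000 km.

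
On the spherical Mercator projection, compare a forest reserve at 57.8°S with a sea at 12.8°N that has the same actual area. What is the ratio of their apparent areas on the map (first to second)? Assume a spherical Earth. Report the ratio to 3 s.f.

Mercator is conformal with k = sec φ, so areal scale = k² = sec²φ.
At 57.8°: sec²(57.8°) = 1/0.5329² = 3.522.
At 12.8°: sec²(12.8°) = 1/0.9751² = 1.052.
Ratio = 3.522/1.052 = cos²(12.8°)/cos²(57.8°) ≈ 3.35.

3.35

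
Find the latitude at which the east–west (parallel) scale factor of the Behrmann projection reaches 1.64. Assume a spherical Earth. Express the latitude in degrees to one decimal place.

Behrmann is a cylindrical equal-area projection with standard parallels at ±30°. Cylindrical equal-area (φ₀ = 30°): h = cos φ / cos 30° along meridians, k = cos 30° / cos φ along parallels; h·k = 1.
k = cos φ₀ / cos φ = 1.64  ⇒  cos φ = cos 30° / 1.64 = 0.5281.
φ = arccos(0.5281) ≈ 58.1°.

58.1°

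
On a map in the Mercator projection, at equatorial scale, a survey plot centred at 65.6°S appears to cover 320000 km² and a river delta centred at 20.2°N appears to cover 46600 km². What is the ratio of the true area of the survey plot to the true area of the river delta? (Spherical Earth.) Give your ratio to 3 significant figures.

1.33

Mercator's areal exaggeration is sec²φ; hence true area = (apparent area) · cos²φ.
True area of survey plot: 320000 × cos²(65.6°) = 320000 × 0.1707 = 54610 km².
True area of river delta: 46600 × cos²(20.2°) = 46600 × 0.8808 = 41040 km².
Ratio = 54610 / 41040 ≈ 1.33.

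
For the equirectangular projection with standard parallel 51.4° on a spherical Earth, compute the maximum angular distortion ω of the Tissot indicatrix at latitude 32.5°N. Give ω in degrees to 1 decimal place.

With standard parallel φ₀ = 51.4°, the equirectangular projection gives x = Rλ cos φ₀, y = Rφ, so h = 1 and k = cos 51.4° / cos φ.
At 32.5°: h = 1.000, k = 0.7397; principal scales a = 1.000, b = 0.7397.
sin(ω/2) = (a − b)/(a + b) = 0.2603/1.740 = 0.1496, so ω = 2 arcsin(0.1496) ≈ 17.2°.

17.2°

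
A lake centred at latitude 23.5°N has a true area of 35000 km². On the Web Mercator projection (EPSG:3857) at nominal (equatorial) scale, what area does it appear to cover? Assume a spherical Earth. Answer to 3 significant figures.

Mercator is conformal, so the point scale is isotropic: h = k = sec φ = 1/cos φ.
Areal scale = k² = sec²φ = 1/cos²(23.5°) = 1/0.9171² = 1.189.
Apparent area = 35000 × 1.189 ≈ 41600 km².

41600 km²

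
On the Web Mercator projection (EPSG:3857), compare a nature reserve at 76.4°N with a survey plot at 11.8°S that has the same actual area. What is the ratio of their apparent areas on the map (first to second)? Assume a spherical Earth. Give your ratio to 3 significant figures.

On Mercator, area is exaggerated by sec²φ = 1/cos²φ.
At 76.4°: sec²(76.4°) = 1/0.2351² = 18.09.
At 11.8°: sec²(11.8°) = 1/0.9789² = 1.044.
Ratio = 18.09/1.044 = cos²(11.8°)/cos²(76.4°) ≈ 17.3.

17.3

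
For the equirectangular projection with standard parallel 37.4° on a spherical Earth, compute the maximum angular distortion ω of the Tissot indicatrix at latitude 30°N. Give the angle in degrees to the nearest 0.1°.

With standard parallel φ₀ = 37.4°, the equirectangular projection gives x = Rλ cos φ₀, y = Rφ, so h = 1 and k = cos 37.4° / cos φ.
At 30°: h = 1.000, k = 0.9173; principal scales a = 1.000, b = 0.9173.
sin(ω/2) = (a − b)/(a + b) = 0.08269/1.917 = 0.04313, so ω = 2 arcsin(0.04313) ≈ 4.9°.

4.9°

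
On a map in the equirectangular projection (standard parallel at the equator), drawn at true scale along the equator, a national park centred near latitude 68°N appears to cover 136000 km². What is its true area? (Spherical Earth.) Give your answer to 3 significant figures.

50900 km²

In the plate carrée (x = Rλ, y = Rφ), meridians are true-scale (h = 1) and parallels are stretched by k = sec φ.
Areal scale = h·k = 1 × sec φ; at 68°, h = 1.000, k = 2.669, so h·k = 2.669.
True area = apparent / (areal scale) = 136000 / 2.669 ≈ 50900 km².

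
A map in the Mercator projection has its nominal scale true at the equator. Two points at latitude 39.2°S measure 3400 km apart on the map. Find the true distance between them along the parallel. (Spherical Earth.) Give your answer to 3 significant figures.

The Mercator projection is conformal; its linear scale factor is the same in every direction and equals sec φ = 1/cos φ.
Along the parallel at 39.2°, map distances are exaggerated by k = sec 39.2° = 1.290.
True distance = 3400 / 1.290 = 3400 × cos 39.2° ≈ 2630 km.

2630 km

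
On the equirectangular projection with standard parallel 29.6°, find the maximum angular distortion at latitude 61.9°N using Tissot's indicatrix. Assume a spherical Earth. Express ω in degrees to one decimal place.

34.6°

In the equirectangular projection with standard parallel φ₀ = 29.6° (x = Rλ cos φ₀, y = Rφ), meridians are true-scale (h = 1) and the parallel scale is k = cos φ₀ / cos φ.
At 61.9°: h = 1.000, k = 1.846; principal scales a = 1.846, b = 1.000.
sin(ω/2) = (a − b)/(a + b) = 0.8460/2.846 = 0.2973, so ω = 2 arcsin(0.2973) ≈ 34.6°.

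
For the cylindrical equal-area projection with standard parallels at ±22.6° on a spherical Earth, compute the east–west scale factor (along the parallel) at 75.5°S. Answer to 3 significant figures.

A cylindrical equal-area projection with standard parallel φ₀ has meridian scale h = cos φ / cos φ₀ and parallel scale k = cos φ₀ / cos φ (so areas are preserved, h·k = 1).
k = cos 22.6° / cos 75.5° = 0.9232/0.2504 = 3.687.

3.69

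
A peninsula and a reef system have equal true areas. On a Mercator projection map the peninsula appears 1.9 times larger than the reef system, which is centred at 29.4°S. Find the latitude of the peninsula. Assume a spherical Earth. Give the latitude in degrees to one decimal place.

50.8°

Mercator areal scale is sec²φ, so apparent-area ratio = sec²φ₁ / sec²φ₂ = cos²φ₂ / cos²φ₁.
cos²φ₂ / cos²φ₁ = 1.9  ⇒  cos φ₁ = cos 29.4° / √1.9 = 0.8712/1.378 = 0.6320.
φ₁ = arccos(0.6320) ≈ 50.8°.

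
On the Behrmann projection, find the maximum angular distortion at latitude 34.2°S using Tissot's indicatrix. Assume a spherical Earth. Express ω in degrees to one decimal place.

Behrmann is a cylindrical equal-area projection with standard parallels at ±30°. For cylindrical equal-area with standard parallel φ₀, h = cos φ / cos φ₀ and k = cos φ₀ / cos φ, so h·k = 1.
At 34.2°: h = 0.9550, k = 1.047; principal scales a = 1.047, b = 0.9550.
sin(ω/2) = (a − b)/(a + b) = 0.09206/2.002 = 0.04598, so ω = 2 arcsin(0.04598) ≈ 5.3°.

5.3°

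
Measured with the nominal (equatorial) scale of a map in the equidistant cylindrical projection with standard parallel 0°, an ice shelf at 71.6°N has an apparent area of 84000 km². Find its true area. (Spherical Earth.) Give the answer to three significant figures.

For the equirectangular projection with φ₀ = 0 (plate carrée), h = 1 along meridians and k = sec φ along parallels.
Areal scale = h·k = 1 × sec φ; at 71.6°, h = 1.000, k = 3.168, so h·k = 3.168.
True area = apparent / (areal scale) = 84000 / 3.168 ≈ 26500 km².

26500 km²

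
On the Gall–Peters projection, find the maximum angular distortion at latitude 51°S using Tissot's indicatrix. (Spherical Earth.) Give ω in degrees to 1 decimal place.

13.3°

Gall–Peters is a cylindrical equal-area projection with standard parallels at ±45°. For cylindrical equal-area with standard parallel φ₀, h = cos φ / cos φ₀ and k = cos φ₀ / cos φ, so h·k = 1.
At 51°: h = 0.8900, k = 1.124; principal scales a = 1.124, b = 0.8900.
sin(ω/2) = (a − b)/(a + b) = 0.2336/2.014 = 0.1160, so ω = 2 arcsin(0.1160) ≈ 13.3°.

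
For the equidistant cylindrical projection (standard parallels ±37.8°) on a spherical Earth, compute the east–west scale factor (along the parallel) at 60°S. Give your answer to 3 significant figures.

1.58

In the equirectangular projection with standard parallel φ₀ = 37.8° (x = Rλ cos φ₀, y = Rφ), meridians are true-scale (h = 1) and the parallel scale is k = cos φ₀ / cos φ.
k = cos 37.8° / cos 60° = 0.7902/0.5000 = 1.580.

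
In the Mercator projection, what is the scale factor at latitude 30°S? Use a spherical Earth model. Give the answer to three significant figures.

1.15

The Mercator projection is conformal; its linear scale factor is the same in every direction and equals sec φ = 1/cos φ.
k = 1/cos 30° = 1/0.8660 = 1.155.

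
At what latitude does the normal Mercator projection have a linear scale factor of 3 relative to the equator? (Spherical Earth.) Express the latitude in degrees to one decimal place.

70.5°

Mercator scale is k = sec φ = 1/cos φ.
1/cos φ = 3  ⇒  cos φ = 0.3333  ⇒  φ = arccos(0.3333) ≈ 70.5°.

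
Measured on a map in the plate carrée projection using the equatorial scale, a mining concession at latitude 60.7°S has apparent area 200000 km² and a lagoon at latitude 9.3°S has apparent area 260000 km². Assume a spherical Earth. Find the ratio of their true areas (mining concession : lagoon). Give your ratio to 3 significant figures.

0.381

Plate carrée has h = 1 and k = sec φ, giving areal scale sec φ; true area = (apparent area) · cos φ.
True area of mining concession: 200000 × cos(60.7°) = 200000 × 0.4894 = 97880 km².
True area of lagoon: 260000 × cos(9.3°) = 260000 × 0.9869 = 256600 km².
Ratio = 97880 / 256600 ≈ 0.381.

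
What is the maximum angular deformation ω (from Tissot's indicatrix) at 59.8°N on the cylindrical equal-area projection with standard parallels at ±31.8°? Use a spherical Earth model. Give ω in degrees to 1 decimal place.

57.5°

For cylindrical equal-area with standard parallel φ₀, h = cos φ / cos φ₀ and k = cos φ₀ / cos φ, so h·k = 1.
At 59.8°: h = 0.5919, k = 1.690; principal scales a = 1.690, b = 0.5919.
sin(ω/2) = (a − b)/(a + b) = 1.098/2.281 = 0.4812, so ω = 2 arcsin(0.4812) ≈ 57.5°.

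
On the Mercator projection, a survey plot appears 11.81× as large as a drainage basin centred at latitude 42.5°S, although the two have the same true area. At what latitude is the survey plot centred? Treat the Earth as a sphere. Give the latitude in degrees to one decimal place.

For equal true areas on Mercator, apparent areas scale as sec²φ, so the ratio is cos²φ₂ / cos²φ₁.
cos²φ₂ / cos²φ₁ = 11.81  ⇒  cos φ₁ = cos 42.5° / √11.81 = 0.7373/3.437 = 0.2145.
φ₁ = arccos(0.2145) ≈ 77.6°.

77.6°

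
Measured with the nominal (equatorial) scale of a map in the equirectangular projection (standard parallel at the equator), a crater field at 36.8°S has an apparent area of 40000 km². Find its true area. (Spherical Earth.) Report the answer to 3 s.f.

Plate carrée maps x = Rλ, y = Rφ. The meridian scale is h = 1 and the parallel scale is k = 1/cos φ = sec φ.
Areal scale = h·k = 1 × sec φ; at 36.8°, h = 1.000, k = 1.249, so h·k = 1.249.
True area = apparent / (areal scale) = 40000 / 1.249 ≈ 32000 km².

32000 km²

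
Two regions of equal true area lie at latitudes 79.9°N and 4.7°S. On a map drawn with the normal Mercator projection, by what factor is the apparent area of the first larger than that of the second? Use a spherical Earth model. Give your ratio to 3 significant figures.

32.3

On Mercator, area is exaggerated by sec²φ = 1/cos²φ.
At 79.9°: sec²(79.9°) = 1/0.1754² = 32.52.
At 4.7°: sec²(4.7°) = 1/0.9966² = 1.007.
Ratio = 32.52/1.007 = cos²(4.7°)/cos²(79.9°) ≈ 32.3.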